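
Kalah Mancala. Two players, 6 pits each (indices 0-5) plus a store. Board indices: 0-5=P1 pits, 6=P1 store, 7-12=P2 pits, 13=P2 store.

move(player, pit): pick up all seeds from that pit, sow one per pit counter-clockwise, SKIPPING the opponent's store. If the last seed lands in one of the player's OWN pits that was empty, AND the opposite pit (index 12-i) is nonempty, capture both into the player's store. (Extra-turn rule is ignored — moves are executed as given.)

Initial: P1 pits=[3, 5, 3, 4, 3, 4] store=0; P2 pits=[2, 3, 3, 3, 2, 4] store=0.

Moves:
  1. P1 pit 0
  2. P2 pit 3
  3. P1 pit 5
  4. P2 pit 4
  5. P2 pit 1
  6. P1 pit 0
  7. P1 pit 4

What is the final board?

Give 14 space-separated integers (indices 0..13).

Answer: 0 7 4 5 0 1 2 4 0 5 1 1 7 2

Derivation:
Move 1: P1 pit0 -> P1=[0,6,4,5,3,4](0) P2=[2,3,3,3,2,4](0)
Move 2: P2 pit3 -> P1=[0,6,4,5,3,4](0) P2=[2,3,3,0,3,5](1)
Move 3: P1 pit5 -> P1=[0,6,4,5,3,0](1) P2=[3,4,4,0,3,5](1)
Move 4: P2 pit4 -> P1=[1,6,4,5,3,0](1) P2=[3,4,4,0,0,6](2)
Move 5: P2 pit1 -> P1=[1,6,4,5,3,0](1) P2=[3,0,5,1,1,7](2)
Move 6: P1 pit0 -> P1=[0,7,4,5,3,0](1) P2=[3,0,5,1,1,7](2)
Move 7: P1 pit4 -> P1=[0,7,4,5,0,1](2) P2=[4,0,5,1,1,7](2)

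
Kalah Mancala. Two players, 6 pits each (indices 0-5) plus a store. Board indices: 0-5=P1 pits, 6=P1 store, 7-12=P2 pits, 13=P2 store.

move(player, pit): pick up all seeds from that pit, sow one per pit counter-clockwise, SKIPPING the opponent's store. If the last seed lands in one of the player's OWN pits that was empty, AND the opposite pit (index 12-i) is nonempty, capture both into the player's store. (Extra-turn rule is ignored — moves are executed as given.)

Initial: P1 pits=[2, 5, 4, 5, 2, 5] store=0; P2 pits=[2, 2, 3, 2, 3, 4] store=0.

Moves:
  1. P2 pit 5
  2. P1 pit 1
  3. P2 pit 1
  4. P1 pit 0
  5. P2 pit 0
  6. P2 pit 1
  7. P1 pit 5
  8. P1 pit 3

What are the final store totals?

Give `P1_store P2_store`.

Move 1: P2 pit5 -> P1=[3,6,5,5,2,5](0) P2=[2,2,3,2,3,0](1)
Move 2: P1 pit1 -> P1=[3,0,6,6,3,6](1) P2=[3,2,3,2,3,0](1)
Move 3: P2 pit1 -> P1=[3,0,6,6,3,6](1) P2=[3,0,4,3,3,0](1)
Move 4: P1 pit0 -> P1=[0,1,7,7,3,6](1) P2=[3,0,4,3,3,0](1)
Move 5: P2 pit0 -> P1=[0,1,7,7,3,6](1) P2=[0,1,5,4,3,0](1)
Move 6: P2 pit1 -> P1=[0,1,7,7,3,6](1) P2=[0,0,6,4,3,0](1)
Move 7: P1 pit5 -> P1=[0,1,7,7,3,0](2) P2=[1,1,7,5,4,0](1)
Move 8: P1 pit3 -> P1=[0,1,7,0,4,1](3) P2=[2,2,8,6,4,0](1)

Answer: 3 1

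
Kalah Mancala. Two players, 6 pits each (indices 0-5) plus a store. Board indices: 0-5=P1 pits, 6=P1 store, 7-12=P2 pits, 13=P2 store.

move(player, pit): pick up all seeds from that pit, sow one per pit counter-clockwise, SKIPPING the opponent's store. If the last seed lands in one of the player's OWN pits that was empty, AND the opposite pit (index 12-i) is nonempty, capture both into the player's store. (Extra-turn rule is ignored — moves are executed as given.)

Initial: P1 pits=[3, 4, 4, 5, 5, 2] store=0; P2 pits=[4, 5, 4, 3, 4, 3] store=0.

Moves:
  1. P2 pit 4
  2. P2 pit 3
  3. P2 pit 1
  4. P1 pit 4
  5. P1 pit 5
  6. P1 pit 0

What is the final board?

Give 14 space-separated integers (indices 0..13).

Answer: 0 6 5 6 0 0 5 6 0 6 1 2 6 3

Derivation:
Move 1: P2 pit4 -> P1=[4,5,4,5,5,2](0) P2=[4,5,4,3,0,4](1)
Move 2: P2 pit3 -> P1=[4,5,4,5,5,2](0) P2=[4,5,4,0,1,5](2)
Move 3: P2 pit1 -> P1=[4,5,4,5,5,2](0) P2=[4,0,5,1,2,6](3)
Move 4: P1 pit4 -> P1=[4,5,4,5,0,3](1) P2=[5,1,6,1,2,6](3)
Move 5: P1 pit5 -> P1=[4,5,4,5,0,0](2) P2=[6,2,6,1,2,6](3)
Move 6: P1 pit0 -> P1=[0,6,5,6,0,0](5) P2=[6,0,6,1,2,6](3)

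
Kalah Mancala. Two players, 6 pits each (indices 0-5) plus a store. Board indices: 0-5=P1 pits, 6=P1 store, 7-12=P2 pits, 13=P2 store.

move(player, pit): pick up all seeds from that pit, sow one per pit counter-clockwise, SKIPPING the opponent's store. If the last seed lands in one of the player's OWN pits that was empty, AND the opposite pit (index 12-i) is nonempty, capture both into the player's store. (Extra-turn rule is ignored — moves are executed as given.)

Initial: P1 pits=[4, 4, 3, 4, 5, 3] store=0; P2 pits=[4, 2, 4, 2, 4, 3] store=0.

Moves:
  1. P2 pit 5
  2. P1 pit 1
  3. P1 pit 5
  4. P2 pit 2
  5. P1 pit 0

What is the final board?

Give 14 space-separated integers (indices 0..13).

Answer: 0 1 5 6 7 1 3 5 3 0 3 5 1 2

Derivation:
Move 1: P2 pit5 -> P1=[5,5,3,4,5,3](0) P2=[4,2,4,2,4,0](1)
Move 2: P1 pit1 -> P1=[5,0,4,5,6,4](1) P2=[4,2,4,2,4,0](1)
Move 3: P1 pit5 -> P1=[5,0,4,5,6,0](2) P2=[5,3,5,2,4,0](1)
Move 4: P2 pit2 -> P1=[6,0,4,5,6,0](2) P2=[5,3,0,3,5,1](2)
Move 5: P1 pit0 -> P1=[0,1,5,6,7,1](3) P2=[5,3,0,3,5,1](2)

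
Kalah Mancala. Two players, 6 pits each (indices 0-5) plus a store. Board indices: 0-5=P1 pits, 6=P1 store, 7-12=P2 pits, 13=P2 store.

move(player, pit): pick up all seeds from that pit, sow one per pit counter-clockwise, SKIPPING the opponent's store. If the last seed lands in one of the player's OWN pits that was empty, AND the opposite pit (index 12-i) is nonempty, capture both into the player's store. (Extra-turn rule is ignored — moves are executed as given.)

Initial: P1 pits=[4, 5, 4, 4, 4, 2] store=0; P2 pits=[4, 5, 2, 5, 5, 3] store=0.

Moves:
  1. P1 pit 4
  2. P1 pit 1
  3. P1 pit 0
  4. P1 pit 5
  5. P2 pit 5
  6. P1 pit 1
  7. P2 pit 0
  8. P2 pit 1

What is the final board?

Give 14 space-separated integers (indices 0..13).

Move 1: P1 pit4 -> P1=[4,5,4,4,0,3](1) P2=[5,6,2,5,5,3](0)
Move 2: P1 pit1 -> P1=[4,0,5,5,1,4](2) P2=[5,6,2,5,5,3](0)
Move 3: P1 pit0 -> P1=[0,1,6,6,2,4](2) P2=[5,6,2,5,5,3](0)
Move 4: P1 pit5 -> P1=[0,1,6,6,2,0](3) P2=[6,7,3,5,5,3](0)
Move 5: P2 pit5 -> P1=[1,2,6,6,2,0](3) P2=[6,7,3,5,5,0](1)
Move 6: P1 pit1 -> P1=[1,0,7,7,2,0](3) P2=[6,7,3,5,5,0](1)
Move 7: P2 pit0 -> P1=[1,0,7,7,2,0](3) P2=[0,8,4,6,6,1](2)
Move 8: P2 pit1 -> P1=[2,1,8,7,2,0](3) P2=[0,0,5,7,7,2](3)

Answer: 2 1 8 7 2 0 3 0 0 5 7 7 2 3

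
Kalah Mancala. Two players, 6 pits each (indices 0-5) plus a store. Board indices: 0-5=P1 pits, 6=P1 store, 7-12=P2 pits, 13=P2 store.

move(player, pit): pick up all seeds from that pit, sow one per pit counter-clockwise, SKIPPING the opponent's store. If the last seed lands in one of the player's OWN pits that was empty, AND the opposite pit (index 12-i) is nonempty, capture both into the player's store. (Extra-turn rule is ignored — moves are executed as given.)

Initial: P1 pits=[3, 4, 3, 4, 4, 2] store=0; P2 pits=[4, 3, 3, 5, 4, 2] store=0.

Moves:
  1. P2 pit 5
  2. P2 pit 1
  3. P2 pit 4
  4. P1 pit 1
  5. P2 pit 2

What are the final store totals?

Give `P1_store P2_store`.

Answer: 1 3

Derivation:
Move 1: P2 pit5 -> P1=[4,4,3,4,4,2](0) P2=[4,3,3,5,4,0](1)
Move 2: P2 pit1 -> P1=[4,4,3,4,4,2](0) P2=[4,0,4,6,5,0](1)
Move 3: P2 pit4 -> P1=[5,5,4,4,4,2](0) P2=[4,0,4,6,0,1](2)
Move 4: P1 pit1 -> P1=[5,0,5,5,5,3](1) P2=[4,0,4,6,0,1](2)
Move 5: P2 pit2 -> P1=[5,0,5,5,5,3](1) P2=[4,0,0,7,1,2](3)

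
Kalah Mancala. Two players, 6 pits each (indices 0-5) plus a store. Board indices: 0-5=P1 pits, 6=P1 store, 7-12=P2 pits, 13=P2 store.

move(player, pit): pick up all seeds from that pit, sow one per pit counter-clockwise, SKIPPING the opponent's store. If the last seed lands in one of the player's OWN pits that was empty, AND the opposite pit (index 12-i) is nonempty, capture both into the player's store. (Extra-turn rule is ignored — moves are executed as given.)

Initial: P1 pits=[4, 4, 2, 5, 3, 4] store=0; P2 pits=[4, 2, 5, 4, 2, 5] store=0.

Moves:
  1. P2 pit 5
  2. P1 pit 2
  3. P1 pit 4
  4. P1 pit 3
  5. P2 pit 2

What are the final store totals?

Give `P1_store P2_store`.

Answer: 2 2

Derivation:
Move 1: P2 pit5 -> P1=[5,5,3,6,3,4](0) P2=[4,2,5,4,2,0](1)
Move 2: P1 pit2 -> P1=[5,5,0,7,4,5](0) P2=[4,2,5,4,2,0](1)
Move 3: P1 pit4 -> P1=[5,5,0,7,0,6](1) P2=[5,3,5,4,2,0](1)
Move 4: P1 pit3 -> P1=[5,5,0,0,1,7](2) P2=[6,4,6,5,2,0](1)
Move 5: P2 pit2 -> P1=[6,6,0,0,1,7](2) P2=[6,4,0,6,3,1](2)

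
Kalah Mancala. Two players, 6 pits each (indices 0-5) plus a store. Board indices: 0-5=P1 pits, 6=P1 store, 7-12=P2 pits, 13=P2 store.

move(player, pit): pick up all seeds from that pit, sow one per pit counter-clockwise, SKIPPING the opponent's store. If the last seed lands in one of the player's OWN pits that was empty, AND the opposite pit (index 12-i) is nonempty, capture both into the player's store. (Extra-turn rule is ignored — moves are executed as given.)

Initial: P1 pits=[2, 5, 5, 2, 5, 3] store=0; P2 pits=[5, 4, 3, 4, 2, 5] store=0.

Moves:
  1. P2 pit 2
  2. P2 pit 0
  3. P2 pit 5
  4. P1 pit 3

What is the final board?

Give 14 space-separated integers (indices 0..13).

Move 1: P2 pit2 -> P1=[2,5,5,2,5,3](0) P2=[5,4,0,5,3,6](0)
Move 2: P2 pit0 -> P1=[2,5,5,2,5,3](0) P2=[0,5,1,6,4,7](0)
Move 3: P2 pit5 -> P1=[3,6,6,3,6,4](0) P2=[0,5,1,6,4,0](1)
Move 4: P1 pit3 -> P1=[3,6,6,0,7,5](1) P2=[0,5,1,6,4,0](1)

Answer: 3 6 6 0 7 5 1 0 5 1 6 4 0 1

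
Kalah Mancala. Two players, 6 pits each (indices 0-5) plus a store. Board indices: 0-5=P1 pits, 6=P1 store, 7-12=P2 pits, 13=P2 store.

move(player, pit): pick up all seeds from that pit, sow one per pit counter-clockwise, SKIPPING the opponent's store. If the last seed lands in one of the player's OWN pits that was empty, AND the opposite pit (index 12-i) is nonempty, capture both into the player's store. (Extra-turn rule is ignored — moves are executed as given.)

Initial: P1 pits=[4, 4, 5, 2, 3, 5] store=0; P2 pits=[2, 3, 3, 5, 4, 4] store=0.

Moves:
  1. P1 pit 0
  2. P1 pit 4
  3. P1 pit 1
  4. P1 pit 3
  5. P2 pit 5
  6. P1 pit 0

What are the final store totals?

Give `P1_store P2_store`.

Answer: 3 1

Derivation:
Move 1: P1 pit0 -> P1=[0,5,6,3,4,5](0) P2=[2,3,3,5,4,4](0)
Move 2: P1 pit4 -> P1=[0,5,6,3,0,6](1) P2=[3,4,3,5,4,4](0)
Move 3: P1 pit1 -> P1=[0,0,7,4,1,7](2) P2=[3,4,3,5,4,4](0)
Move 4: P1 pit3 -> P1=[0,0,7,0,2,8](3) P2=[4,4,3,5,4,4](0)
Move 5: P2 pit5 -> P1=[1,1,8,0,2,8](3) P2=[4,4,3,5,4,0](1)
Move 6: P1 pit0 -> P1=[0,2,8,0,2,8](3) P2=[4,4,3,5,4,0](1)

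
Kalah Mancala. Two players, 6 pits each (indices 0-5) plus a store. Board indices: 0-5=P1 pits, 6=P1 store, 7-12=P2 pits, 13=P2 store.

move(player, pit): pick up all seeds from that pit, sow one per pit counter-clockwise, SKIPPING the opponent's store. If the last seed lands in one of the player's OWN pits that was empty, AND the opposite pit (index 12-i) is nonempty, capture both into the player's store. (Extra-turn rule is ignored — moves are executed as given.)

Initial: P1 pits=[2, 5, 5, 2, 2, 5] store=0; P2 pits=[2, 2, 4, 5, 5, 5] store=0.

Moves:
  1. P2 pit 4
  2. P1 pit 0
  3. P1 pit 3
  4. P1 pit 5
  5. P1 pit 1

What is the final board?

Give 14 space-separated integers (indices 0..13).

Answer: 0 0 8 1 4 1 3 4 4 5 6 1 6 1

Derivation:
Move 1: P2 pit4 -> P1=[3,6,6,2,2,5](0) P2=[2,2,4,5,0,6](1)
Move 2: P1 pit0 -> P1=[0,7,7,3,2,5](0) P2=[2,2,4,5,0,6](1)
Move 3: P1 pit3 -> P1=[0,7,7,0,3,6](1) P2=[2,2,4,5,0,6](1)
Move 4: P1 pit5 -> P1=[0,7,7,0,3,0](2) P2=[3,3,5,6,1,6](1)
Move 5: P1 pit1 -> P1=[0,0,8,1,4,1](3) P2=[4,4,5,6,1,6](1)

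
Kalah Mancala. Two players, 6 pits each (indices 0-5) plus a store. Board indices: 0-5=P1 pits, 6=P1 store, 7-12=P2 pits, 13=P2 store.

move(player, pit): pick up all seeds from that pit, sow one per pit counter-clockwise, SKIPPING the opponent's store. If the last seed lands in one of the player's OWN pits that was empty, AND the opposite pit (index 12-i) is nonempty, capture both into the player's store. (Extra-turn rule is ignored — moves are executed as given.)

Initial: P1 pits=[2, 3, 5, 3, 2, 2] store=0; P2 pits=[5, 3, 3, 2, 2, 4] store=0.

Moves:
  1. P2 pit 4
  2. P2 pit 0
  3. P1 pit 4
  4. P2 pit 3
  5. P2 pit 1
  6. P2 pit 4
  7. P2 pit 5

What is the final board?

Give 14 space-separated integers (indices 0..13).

Move 1: P2 pit4 -> P1=[2,3,5,3,2,2](0) P2=[5,3,3,2,0,5](1)
Move 2: P2 pit0 -> P1=[2,3,5,3,2,2](0) P2=[0,4,4,3,1,6](1)
Move 3: P1 pit4 -> P1=[2,3,5,3,0,3](1) P2=[0,4,4,3,1,6](1)
Move 4: P2 pit3 -> P1=[2,3,5,3,0,3](1) P2=[0,4,4,0,2,7](2)
Move 5: P2 pit1 -> P1=[2,3,5,3,0,3](1) P2=[0,0,5,1,3,8](2)
Move 6: P2 pit4 -> P1=[3,3,5,3,0,3](1) P2=[0,0,5,1,0,9](3)
Move 7: P2 pit5 -> P1=[4,4,6,4,0,4](1) P2=[1,0,5,1,0,0](6)

Answer: 4 4 6 4 0 4 1 1 0 5 1 0 0 6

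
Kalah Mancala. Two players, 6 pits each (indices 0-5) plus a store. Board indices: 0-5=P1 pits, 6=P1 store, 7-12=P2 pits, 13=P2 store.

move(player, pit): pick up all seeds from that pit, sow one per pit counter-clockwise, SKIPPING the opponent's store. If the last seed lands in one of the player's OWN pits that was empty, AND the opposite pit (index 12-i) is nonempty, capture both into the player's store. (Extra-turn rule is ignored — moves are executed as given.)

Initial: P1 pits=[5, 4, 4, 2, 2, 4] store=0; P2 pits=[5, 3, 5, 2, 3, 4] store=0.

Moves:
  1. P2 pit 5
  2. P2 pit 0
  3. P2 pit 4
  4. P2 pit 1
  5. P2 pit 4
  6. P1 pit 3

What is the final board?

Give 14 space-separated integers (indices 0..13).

Move 1: P2 pit5 -> P1=[6,5,5,2,2,4](0) P2=[5,3,5,2,3,0](1)
Move 2: P2 pit0 -> P1=[0,5,5,2,2,4](0) P2=[0,4,6,3,4,0](8)
Move 3: P2 pit4 -> P1=[1,6,5,2,2,4](0) P2=[0,4,6,3,0,1](9)
Move 4: P2 pit1 -> P1=[1,6,5,2,2,4](0) P2=[0,0,7,4,1,2](9)
Move 5: P2 pit4 -> P1=[1,6,5,2,2,4](0) P2=[0,0,7,4,0,3](9)
Move 6: P1 pit3 -> P1=[1,6,5,0,3,5](0) P2=[0,0,7,4,0,3](9)

Answer: 1 6 5 0 3 5 0 0 0 7 4 0 3 9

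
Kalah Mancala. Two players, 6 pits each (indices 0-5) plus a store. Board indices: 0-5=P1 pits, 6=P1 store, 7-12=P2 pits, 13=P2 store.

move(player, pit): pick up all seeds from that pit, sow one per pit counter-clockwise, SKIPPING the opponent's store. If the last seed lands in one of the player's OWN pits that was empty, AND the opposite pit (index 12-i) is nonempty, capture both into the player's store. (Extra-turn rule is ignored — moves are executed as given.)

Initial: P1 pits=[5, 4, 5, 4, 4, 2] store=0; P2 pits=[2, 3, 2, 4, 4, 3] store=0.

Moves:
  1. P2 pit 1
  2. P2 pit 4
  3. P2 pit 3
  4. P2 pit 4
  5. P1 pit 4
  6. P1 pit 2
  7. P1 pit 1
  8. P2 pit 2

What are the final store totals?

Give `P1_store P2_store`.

Answer: 3 2

Derivation:
Move 1: P2 pit1 -> P1=[5,4,5,4,4,2](0) P2=[2,0,3,5,5,3](0)
Move 2: P2 pit4 -> P1=[6,5,6,4,4,2](0) P2=[2,0,3,5,0,4](1)
Move 3: P2 pit3 -> P1=[7,6,6,4,4,2](0) P2=[2,0,3,0,1,5](2)
Move 4: P2 pit4 -> P1=[7,6,6,4,4,2](0) P2=[2,0,3,0,0,6](2)
Move 5: P1 pit4 -> P1=[7,6,6,4,0,3](1) P2=[3,1,3,0,0,6](2)
Move 6: P1 pit2 -> P1=[7,6,0,5,1,4](2) P2=[4,2,3,0,0,6](2)
Move 7: P1 pit1 -> P1=[7,0,1,6,2,5](3) P2=[5,2,3,0,0,6](2)
Move 8: P2 pit2 -> P1=[7,0,1,6,2,5](3) P2=[5,2,0,1,1,7](2)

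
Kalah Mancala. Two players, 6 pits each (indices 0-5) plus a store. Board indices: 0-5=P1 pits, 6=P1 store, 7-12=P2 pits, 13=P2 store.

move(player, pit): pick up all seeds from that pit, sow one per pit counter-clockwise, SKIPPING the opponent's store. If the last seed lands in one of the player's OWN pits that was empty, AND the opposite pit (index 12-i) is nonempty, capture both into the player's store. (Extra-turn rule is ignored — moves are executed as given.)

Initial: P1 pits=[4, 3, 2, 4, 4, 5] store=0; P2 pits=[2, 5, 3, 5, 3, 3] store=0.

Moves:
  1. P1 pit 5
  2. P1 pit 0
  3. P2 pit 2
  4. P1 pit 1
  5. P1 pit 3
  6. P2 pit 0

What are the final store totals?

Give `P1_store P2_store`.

Move 1: P1 pit5 -> P1=[4,3,2,4,4,0](1) P2=[3,6,4,6,3,3](0)
Move 2: P1 pit0 -> P1=[0,4,3,5,5,0](1) P2=[3,6,4,6,3,3](0)
Move 3: P2 pit2 -> P1=[0,4,3,5,5,0](1) P2=[3,6,0,7,4,4](1)
Move 4: P1 pit1 -> P1=[0,0,4,6,6,0](5) P2=[0,6,0,7,4,4](1)
Move 5: P1 pit3 -> P1=[0,0,4,0,7,1](6) P2=[1,7,1,7,4,4](1)
Move 6: P2 pit0 -> P1=[0,0,4,0,7,1](6) P2=[0,8,1,7,4,4](1)

Answer: 6 1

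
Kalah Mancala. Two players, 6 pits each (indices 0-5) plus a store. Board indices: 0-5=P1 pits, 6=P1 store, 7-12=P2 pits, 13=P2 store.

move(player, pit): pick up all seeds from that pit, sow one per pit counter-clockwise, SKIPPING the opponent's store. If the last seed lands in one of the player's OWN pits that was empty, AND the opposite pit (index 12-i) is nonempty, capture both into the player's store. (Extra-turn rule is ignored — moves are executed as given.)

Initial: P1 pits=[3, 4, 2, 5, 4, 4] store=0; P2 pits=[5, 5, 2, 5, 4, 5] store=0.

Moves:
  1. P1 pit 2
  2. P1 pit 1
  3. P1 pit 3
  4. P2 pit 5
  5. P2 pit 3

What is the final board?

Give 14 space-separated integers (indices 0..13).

Move 1: P1 pit2 -> P1=[3,4,0,6,5,4](0) P2=[5,5,2,5,4,5](0)
Move 2: P1 pit1 -> P1=[3,0,1,7,6,5](0) P2=[5,5,2,5,4,5](0)
Move 3: P1 pit3 -> P1=[3,0,1,0,7,6](1) P2=[6,6,3,6,4,5](0)
Move 4: P2 pit5 -> P1=[4,1,2,1,7,6](1) P2=[6,6,3,6,4,0](1)
Move 5: P2 pit3 -> P1=[5,2,3,1,7,6](1) P2=[6,6,3,0,5,1](2)

Answer: 5 2 3 1 7 6 1 6 6 3 0 5 1 2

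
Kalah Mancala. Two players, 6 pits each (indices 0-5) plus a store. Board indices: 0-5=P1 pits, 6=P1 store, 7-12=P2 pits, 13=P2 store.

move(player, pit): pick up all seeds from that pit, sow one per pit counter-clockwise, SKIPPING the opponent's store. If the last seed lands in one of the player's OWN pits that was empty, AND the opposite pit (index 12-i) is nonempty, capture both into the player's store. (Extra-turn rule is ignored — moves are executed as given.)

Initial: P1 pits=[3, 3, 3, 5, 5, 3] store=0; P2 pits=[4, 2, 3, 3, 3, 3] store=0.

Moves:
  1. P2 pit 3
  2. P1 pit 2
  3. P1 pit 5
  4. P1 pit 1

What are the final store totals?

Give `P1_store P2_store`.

Answer: 1 1

Derivation:
Move 1: P2 pit3 -> P1=[3,3,3,5,5,3](0) P2=[4,2,3,0,4,4](1)
Move 2: P1 pit2 -> P1=[3,3,0,6,6,4](0) P2=[4,2,3,0,4,4](1)
Move 3: P1 pit5 -> P1=[3,3,0,6,6,0](1) P2=[5,3,4,0,4,4](1)
Move 4: P1 pit1 -> P1=[3,0,1,7,7,0](1) P2=[5,3,4,0,4,4](1)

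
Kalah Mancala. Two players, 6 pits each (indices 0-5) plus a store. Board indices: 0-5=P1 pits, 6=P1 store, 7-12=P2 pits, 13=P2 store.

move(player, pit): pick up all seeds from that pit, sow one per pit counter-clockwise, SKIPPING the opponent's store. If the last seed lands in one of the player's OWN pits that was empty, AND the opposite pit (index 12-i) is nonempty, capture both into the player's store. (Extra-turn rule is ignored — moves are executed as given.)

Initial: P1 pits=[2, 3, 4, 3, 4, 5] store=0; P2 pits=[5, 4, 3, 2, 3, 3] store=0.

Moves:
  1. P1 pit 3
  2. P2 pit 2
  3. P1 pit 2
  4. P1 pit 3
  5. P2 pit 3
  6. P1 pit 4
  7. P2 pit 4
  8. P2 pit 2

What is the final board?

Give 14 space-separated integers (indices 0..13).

Move 1: P1 pit3 -> P1=[2,3,4,0,5,6](1) P2=[5,4,3,2,3,3](0)
Move 2: P2 pit2 -> P1=[2,3,4,0,5,6](1) P2=[5,4,0,3,4,4](0)
Move 3: P1 pit2 -> P1=[2,3,0,1,6,7](2) P2=[5,4,0,3,4,4](0)
Move 4: P1 pit3 -> P1=[2,3,0,0,7,7](2) P2=[5,4,0,3,4,4](0)
Move 5: P2 pit3 -> P1=[2,3,0,0,7,7](2) P2=[5,4,0,0,5,5](1)
Move 6: P1 pit4 -> P1=[2,3,0,0,0,8](3) P2=[6,5,1,1,6,5](1)
Move 7: P2 pit4 -> P1=[3,4,1,1,0,8](3) P2=[6,5,1,1,0,6](2)
Move 8: P2 pit2 -> P1=[3,4,1,1,0,8](3) P2=[6,5,0,2,0,6](2)

Answer: 3 4 1 1 0 8 3 6 5 0 2 0 6 2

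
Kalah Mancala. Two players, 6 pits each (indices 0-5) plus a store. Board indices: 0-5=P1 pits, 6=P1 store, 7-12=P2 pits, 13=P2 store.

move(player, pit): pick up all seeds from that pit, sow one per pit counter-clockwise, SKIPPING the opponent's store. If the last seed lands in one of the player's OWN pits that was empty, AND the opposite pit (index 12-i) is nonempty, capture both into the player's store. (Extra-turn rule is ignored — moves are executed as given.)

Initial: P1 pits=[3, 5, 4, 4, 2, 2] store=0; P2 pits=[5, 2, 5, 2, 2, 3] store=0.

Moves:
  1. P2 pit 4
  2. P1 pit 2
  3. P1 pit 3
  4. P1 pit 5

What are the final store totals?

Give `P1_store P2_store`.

Answer: 3 1

Derivation:
Move 1: P2 pit4 -> P1=[3,5,4,4,2,2](0) P2=[5,2,5,2,0,4](1)
Move 2: P1 pit2 -> P1=[3,5,0,5,3,3](1) P2=[5,2,5,2,0,4](1)
Move 3: P1 pit3 -> P1=[3,5,0,0,4,4](2) P2=[6,3,5,2,0,4](1)
Move 4: P1 pit5 -> P1=[3,5,0,0,4,0](3) P2=[7,4,6,2,0,4](1)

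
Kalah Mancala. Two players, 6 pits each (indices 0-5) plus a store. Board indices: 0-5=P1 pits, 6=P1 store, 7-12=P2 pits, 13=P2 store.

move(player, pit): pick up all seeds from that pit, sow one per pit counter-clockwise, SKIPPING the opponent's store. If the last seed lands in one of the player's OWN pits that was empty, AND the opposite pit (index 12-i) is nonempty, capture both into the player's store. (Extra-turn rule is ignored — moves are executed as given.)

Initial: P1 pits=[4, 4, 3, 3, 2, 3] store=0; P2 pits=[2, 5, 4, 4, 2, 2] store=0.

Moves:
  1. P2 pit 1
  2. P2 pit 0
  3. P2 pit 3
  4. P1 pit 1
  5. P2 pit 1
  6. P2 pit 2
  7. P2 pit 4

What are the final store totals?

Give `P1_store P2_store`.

Move 1: P2 pit1 -> P1=[4,4,3,3,2,3](0) P2=[2,0,5,5,3,3](1)
Move 2: P2 pit0 -> P1=[4,4,3,3,2,3](0) P2=[0,1,6,5,3,3](1)
Move 3: P2 pit3 -> P1=[5,5,3,3,2,3](0) P2=[0,1,6,0,4,4](2)
Move 4: P1 pit1 -> P1=[5,0,4,4,3,4](1) P2=[0,1,6,0,4,4](2)
Move 5: P2 pit1 -> P1=[5,0,4,4,3,4](1) P2=[0,0,7,0,4,4](2)
Move 6: P2 pit2 -> P1=[6,1,5,4,3,4](1) P2=[0,0,0,1,5,5](3)
Move 7: P2 pit4 -> P1=[7,2,6,4,3,4](1) P2=[0,0,0,1,0,6](4)

Answer: 1 4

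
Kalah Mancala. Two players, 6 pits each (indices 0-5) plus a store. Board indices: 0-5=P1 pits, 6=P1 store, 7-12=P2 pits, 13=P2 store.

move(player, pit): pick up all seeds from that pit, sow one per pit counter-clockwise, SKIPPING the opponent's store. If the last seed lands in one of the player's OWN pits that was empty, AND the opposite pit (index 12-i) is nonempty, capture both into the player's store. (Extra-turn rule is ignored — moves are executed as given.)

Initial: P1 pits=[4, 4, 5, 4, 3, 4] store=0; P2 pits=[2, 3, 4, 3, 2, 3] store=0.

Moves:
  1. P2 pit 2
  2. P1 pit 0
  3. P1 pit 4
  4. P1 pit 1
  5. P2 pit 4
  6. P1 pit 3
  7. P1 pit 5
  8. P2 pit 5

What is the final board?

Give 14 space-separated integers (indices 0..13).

Move 1: P2 pit2 -> P1=[4,4,5,4,3,4](0) P2=[2,3,0,4,3,4](1)
Move 2: P1 pit0 -> P1=[0,5,6,5,4,4](0) P2=[2,3,0,4,3,4](1)
Move 3: P1 pit4 -> P1=[0,5,6,5,0,5](1) P2=[3,4,0,4,3,4](1)
Move 4: P1 pit1 -> P1=[0,0,7,6,1,6](2) P2=[3,4,0,4,3,4](1)
Move 5: P2 pit4 -> P1=[1,0,7,6,1,6](2) P2=[3,4,0,4,0,5](2)
Move 6: P1 pit3 -> P1=[1,0,7,0,2,7](3) P2=[4,5,1,4,0,5](2)
Move 7: P1 pit5 -> P1=[1,0,7,0,2,0](4) P2=[5,6,2,5,1,6](2)
Move 8: P2 pit5 -> P1=[2,1,8,1,3,0](4) P2=[5,6,2,5,1,0](3)

Answer: 2 1 8 1 3 0 4 5 6 2 5 1 0 3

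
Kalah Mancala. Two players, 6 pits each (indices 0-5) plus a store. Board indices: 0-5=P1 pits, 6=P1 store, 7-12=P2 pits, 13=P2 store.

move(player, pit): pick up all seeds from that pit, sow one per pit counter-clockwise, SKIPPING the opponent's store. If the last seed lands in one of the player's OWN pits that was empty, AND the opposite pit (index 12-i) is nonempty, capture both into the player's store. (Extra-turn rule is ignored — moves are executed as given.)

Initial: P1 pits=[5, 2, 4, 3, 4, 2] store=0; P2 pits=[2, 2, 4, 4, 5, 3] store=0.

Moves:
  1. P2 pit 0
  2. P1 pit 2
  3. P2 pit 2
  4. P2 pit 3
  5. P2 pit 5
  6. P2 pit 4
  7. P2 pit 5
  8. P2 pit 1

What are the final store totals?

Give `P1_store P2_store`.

Move 1: P2 pit0 -> P1=[5,2,4,3,4,2](0) P2=[0,3,5,4,5,3](0)
Move 2: P1 pit2 -> P1=[5,2,0,4,5,3](1) P2=[0,3,5,4,5,3](0)
Move 3: P2 pit2 -> P1=[6,2,0,4,5,3](1) P2=[0,3,0,5,6,4](1)
Move 4: P2 pit3 -> P1=[7,3,0,4,5,3](1) P2=[0,3,0,0,7,5](2)
Move 5: P2 pit5 -> P1=[8,4,1,5,5,3](1) P2=[0,3,0,0,7,0](3)
Move 6: P2 pit4 -> P1=[9,5,2,6,6,3](1) P2=[0,3,0,0,0,1](4)
Move 7: P2 pit5 -> P1=[9,5,2,6,6,3](1) P2=[0,3,0,0,0,0](5)
Move 8: P2 pit1 -> P1=[9,0,2,6,6,3](1) P2=[0,0,1,1,0,0](11)

Answer: 1 11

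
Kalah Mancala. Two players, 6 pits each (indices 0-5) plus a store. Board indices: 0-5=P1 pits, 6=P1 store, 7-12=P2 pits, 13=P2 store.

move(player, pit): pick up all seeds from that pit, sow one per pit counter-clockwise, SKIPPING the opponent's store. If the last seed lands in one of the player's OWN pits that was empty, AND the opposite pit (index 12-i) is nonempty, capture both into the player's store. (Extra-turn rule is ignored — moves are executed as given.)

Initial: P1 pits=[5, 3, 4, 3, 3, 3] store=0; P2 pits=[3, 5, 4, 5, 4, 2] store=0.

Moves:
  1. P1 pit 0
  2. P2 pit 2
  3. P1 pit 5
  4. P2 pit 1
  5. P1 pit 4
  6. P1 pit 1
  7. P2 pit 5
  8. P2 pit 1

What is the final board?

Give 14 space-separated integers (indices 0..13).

Answer: 2 1 7 5 1 2 2 5 0 3 7 6 0 3

Derivation:
Move 1: P1 pit0 -> P1=[0,4,5,4,4,4](0) P2=[3,5,4,5,4,2](0)
Move 2: P2 pit2 -> P1=[0,4,5,4,4,4](0) P2=[3,5,0,6,5,3](1)
Move 3: P1 pit5 -> P1=[0,4,5,4,4,0](1) P2=[4,6,1,6,5,3](1)
Move 4: P2 pit1 -> P1=[1,4,5,4,4,0](1) P2=[4,0,2,7,6,4](2)
Move 5: P1 pit4 -> P1=[1,4,5,4,0,1](2) P2=[5,1,2,7,6,4](2)
Move 6: P1 pit1 -> P1=[1,0,6,5,1,2](2) P2=[5,1,2,7,6,4](2)
Move 7: P2 pit5 -> P1=[2,1,7,5,1,2](2) P2=[5,1,2,7,6,0](3)
Move 8: P2 pit1 -> P1=[2,1,7,5,1,2](2) P2=[5,0,3,7,6,0](3)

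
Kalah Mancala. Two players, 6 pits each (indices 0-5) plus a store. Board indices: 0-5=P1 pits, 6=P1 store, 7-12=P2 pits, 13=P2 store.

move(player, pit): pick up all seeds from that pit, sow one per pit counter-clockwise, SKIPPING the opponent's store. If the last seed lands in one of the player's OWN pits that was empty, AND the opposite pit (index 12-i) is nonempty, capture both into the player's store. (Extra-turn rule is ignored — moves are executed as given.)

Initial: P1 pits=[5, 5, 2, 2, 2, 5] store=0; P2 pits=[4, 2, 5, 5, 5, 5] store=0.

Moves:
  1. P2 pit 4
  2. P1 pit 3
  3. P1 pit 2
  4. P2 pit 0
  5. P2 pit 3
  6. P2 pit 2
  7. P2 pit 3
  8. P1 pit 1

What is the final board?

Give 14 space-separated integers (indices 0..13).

Answer: 8 0 2 2 4 7 0 0 3 0 0 3 8 10

Derivation:
Move 1: P2 pit4 -> P1=[6,6,3,2,2,5](0) P2=[4,2,5,5,0,6](1)
Move 2: P1 pit3 -> P1=[6,6,3,0,3,6](0) P2=[4,2,5,5,0,6](1)
Move 3: P1 pit2 -> P1=[6,6,0,1,4,7](0) P2=[4,2,5,5,0,6](1)
Move 4: P2 pit0 -> P1=[6,0,0,1,4,7](0) P2=[0,3,6,6,0,6](8)
Move 5: P2 pit3 -> P1=[7,1,1,1,4,7](0) P2=[0,3,6,0,1,7](9)
Move 6: P2 pit2 -> P1=[8,2,1,1,4,7](0) P2=[0,3,0,1,2,8](10)
Move 7: P2 pit3 -> P1=[8,2,1,1,4,7](0) P2=[0,3,0,0,3,8](10)
Move 8: P1 pit1 -> P1=[8,0,2,2,4,7](0) P2=[0,3,0,0,3,8](10)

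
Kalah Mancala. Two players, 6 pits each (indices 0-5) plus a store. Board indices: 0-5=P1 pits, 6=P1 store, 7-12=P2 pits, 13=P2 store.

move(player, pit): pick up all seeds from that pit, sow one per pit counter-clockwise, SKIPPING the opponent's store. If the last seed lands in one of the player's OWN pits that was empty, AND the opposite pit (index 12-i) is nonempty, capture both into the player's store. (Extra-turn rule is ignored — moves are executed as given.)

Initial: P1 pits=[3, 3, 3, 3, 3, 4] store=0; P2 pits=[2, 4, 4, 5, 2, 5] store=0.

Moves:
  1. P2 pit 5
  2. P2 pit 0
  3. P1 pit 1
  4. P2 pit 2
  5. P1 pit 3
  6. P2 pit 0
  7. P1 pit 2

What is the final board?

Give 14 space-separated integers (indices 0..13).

Move 1: P2 pit5 -> P1=[4,4,4,4,3,4](0) P2=[2,4,4,5,2,0](1)
Move 2: P2 pit0 -> P1=[4,4,4,4,3,4](0) P2=[0,5,5,5,2,0](1)
Move 3: P1 pit1 -> P1=[4,0,5,5,4,5](0) P2=[0,5,5,5,2,0](1)
Move 4: P2 pit2 -> P1=[5,0,5,5,4,5](0) P2=[0,5,0,6,3,1](2)
Move 5: P1 pit3 -> P1=[5,0,5,0,5,6](1) P2=[1,6,0,6,3,1](2)
Move 6: P2 pit0 -> P1=[5,0,5,0,5,6](1) P2=[0,7,0,6,3,1](2)
Move 7: P1 pit2 -> P1=[5,0,0,1,6,7](2) P2=[1,7,0,6,3,1](2)

Answer: 5 0 0 1 6 7 2 1 7 0 6 3 1 2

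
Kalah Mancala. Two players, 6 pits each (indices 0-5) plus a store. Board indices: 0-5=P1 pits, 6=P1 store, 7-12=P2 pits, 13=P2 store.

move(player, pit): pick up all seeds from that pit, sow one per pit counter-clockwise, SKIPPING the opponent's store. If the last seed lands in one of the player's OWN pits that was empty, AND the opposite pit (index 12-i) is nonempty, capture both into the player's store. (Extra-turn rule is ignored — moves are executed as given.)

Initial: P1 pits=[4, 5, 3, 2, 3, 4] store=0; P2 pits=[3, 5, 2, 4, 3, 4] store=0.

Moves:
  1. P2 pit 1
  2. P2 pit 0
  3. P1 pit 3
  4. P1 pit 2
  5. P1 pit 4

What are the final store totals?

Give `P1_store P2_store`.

Answer: 1 1

Derivation:
Move 1: P2 pit1 -> P1=[4,5,3,2,3,4](0) P2=[3,0,3,5,4,5](1)
Move 2: P2 pit0 -> P1=[4,5,3,2,3,4](0) P2=[0,1,4,6,4,5](1)
Move 3: P1 pit3 -> P1=[4,5,3,0,4,5](0) P2=[0,1,4,6,4,5](1)
Move 4: P1 pit2 -> P1=[4,5,0,1,5,6](0) P2=[0,1,4,6,4,5](1)
Move 5: P1 pit4 -> P1=[4,5,0,1,0,7](1) P2=[1,2,5,6,4,5](1)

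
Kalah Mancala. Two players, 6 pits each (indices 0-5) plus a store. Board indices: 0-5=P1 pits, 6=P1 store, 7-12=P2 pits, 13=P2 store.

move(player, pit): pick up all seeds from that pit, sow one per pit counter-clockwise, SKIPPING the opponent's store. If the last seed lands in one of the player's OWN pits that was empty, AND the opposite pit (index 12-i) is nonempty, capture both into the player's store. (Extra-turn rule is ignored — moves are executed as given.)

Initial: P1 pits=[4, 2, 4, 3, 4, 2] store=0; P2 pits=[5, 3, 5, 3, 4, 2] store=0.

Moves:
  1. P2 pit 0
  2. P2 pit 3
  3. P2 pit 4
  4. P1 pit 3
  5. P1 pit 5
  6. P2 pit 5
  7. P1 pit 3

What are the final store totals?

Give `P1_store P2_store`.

Answer: 2 3

Derivation:
Move 1: P2 pit0 -> P1=[4,2,4,3,4,2](0) P2=[0,4,6,4,5,3](0)
Move 2: P2 pit3 -> P1=[5,2,4,3,4,2](0) P2=[0,4,6,0,6,4](1)
Move 3: P2 pit4 -> P1=[6,3,5,4,4,2](0) P2=[0,4,6,0,0,5](2)
Move 4: P1 pit3 -> P1=[6,3,5,0,5,3](1) P2=[1,4,6,0,0,5](2)
Move 5: P1 pit5 -> P1=[6,3,5,0,5,0](2) P2=[2,5,6,0,0,5](2)
Move 6: P2 pit5 -> P1=[7,4,6,1,5,0](2) P2=[2,5,6,0,0,0](3)
Move 7: P1 pit3 -> P1=[7,4,6,0,6,0](2) P2=[2,5,6,0,0,0](3)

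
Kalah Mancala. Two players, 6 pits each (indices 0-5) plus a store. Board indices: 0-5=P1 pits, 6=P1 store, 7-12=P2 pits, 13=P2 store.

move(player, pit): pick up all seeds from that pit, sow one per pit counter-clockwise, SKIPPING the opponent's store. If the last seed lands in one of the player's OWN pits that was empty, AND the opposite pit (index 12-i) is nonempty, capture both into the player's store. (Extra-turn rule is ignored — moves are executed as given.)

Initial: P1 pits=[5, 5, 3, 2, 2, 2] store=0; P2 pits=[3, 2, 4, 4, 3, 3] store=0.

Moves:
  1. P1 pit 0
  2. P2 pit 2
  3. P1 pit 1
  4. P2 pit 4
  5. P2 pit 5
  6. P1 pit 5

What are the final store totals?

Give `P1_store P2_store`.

Answer: 2 3

Derivation:
Move 1: P1 pit0 -> P1=[0,6,4,3,3,3](0) P2=[3,2,4,4,3,3](0)
Move 2: P2 pit2 -> P1=[0,6,4,3,3,3](0) P2=[3,2,0,5,4,4](1)
Move 3: P1 pit1 -> P1=[0,0,5,4,4,4](1) P2=[4,2,0,5,4,4](1)
Move 4: P2 pit4 -> P1=[1,1,5,4,4,4](1) P2=[4,2,0,5,0,5](2)
Move 5: P2 pit5 -> P1=[2,2,6,5,4,4](1) P2=[4,2,0,5,0,0](3)
Move 6: P1 pit5 -> P1=[2,2,6,5,4,0](2) P2=[5,3,1,5,0,0](3)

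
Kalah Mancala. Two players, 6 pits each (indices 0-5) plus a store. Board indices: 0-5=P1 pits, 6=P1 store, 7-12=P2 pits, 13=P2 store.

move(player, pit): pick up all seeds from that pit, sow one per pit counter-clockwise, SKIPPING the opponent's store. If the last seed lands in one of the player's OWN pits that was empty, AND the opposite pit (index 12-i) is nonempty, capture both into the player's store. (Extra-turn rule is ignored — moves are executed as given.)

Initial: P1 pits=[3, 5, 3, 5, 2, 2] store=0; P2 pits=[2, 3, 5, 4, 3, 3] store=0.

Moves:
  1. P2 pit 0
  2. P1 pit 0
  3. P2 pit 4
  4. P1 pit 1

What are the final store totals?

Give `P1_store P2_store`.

Answer: 1 1

Derivation:
Move 1: P2 pit0 -> P1=[3,5,3,5,2,2](0) P2=[0,4,6,4,3,3](0)
Move 2: P1 pit0 -> P1=[0,6,4,6,2,2](0) P2=[0,4,6,4,3,3](0)
Move 3: P2 pit4 -> P1=[1,6,4,6,2,2](0) P2=[0,4,6,4,0,4](1)
Move 4: P1 pit1 -> P1=[1,0,5,7,3,3](1) P2=[1,4,6,4,0,4](1)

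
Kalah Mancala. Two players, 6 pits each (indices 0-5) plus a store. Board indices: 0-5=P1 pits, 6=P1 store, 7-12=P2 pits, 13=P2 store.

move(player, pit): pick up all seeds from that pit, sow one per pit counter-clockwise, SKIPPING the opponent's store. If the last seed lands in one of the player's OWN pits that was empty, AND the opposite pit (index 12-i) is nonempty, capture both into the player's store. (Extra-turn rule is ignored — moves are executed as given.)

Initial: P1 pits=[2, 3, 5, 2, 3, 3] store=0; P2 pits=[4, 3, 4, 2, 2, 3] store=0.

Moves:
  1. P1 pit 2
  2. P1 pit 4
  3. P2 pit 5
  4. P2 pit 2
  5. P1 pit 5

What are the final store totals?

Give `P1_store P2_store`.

Move 1: P1 pit2 -> P1=[2,3,0,3,4,4](1) P2=[5,3,4,2,2,3](0)
Move 2: P1 pit4 -> P1=[2,3,0,3,0,5](2) P2=[6,4,4,2,2,3](0)
Move 3: P2 pit5 -> P1=[3,4,0,3,0,5](2) P2=[6,4,4,2,2,0](1)
Move 4: P2 pit2 -> P1=[3,4,0,3,0,5](2) P2=[6,4,0,3,3,1](2)
Move 5: P1 pit5 -> P1=[3,4,0,3,0,0](3) P2=[7,5,1,4,3,1](2)

Answer: 3 2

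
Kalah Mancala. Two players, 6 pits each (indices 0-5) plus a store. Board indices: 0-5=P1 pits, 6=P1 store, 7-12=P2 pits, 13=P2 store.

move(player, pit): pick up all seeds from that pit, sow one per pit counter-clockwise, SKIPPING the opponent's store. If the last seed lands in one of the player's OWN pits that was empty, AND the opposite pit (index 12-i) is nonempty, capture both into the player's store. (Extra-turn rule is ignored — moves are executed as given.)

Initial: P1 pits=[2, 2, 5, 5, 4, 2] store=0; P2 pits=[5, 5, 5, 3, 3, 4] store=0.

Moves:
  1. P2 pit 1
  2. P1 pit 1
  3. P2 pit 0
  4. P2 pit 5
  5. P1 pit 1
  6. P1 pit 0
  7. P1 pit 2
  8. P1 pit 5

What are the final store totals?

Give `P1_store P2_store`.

Answer: 2 2

Derivation:
Move 1: P2 pit1 -> P1=[2,2,5,5,4,2](0) P2=[5,0,6,4,4,5](1)
Move 2: P1 pit1 -> P1=[2,0,6,6,4,2](0) P2=[5,0,6,4,4,5](1)
Move 3: P2 pit0 -> P1=[2,0,6,6,4,2](0) P2=[0,1,7,5,5,6](1)
Move 4: P2 pit5 -> P1=[3,1,7,7,5,2](0) P2=[0,1,7,5,5,0](2)
Move 5: P1 pit1 -> P1=[3,0,8,7,5,2](0) P2=[0,1,7,5,5,0](2)
Move 6: P1 pit0 -> P1=[0,1,9,8,5,2](0) P2=[0,1,7,5,5,0](2)
Move 7: P1 pit2 -> P1=[0,1,0,9,6,3](1) P2=[1,2,8,6,6,0](2)
Move 8: P1 pit5 -> P1=[0,1,0,9,6,0](2) P2=[2,3,8,6,6,0](2)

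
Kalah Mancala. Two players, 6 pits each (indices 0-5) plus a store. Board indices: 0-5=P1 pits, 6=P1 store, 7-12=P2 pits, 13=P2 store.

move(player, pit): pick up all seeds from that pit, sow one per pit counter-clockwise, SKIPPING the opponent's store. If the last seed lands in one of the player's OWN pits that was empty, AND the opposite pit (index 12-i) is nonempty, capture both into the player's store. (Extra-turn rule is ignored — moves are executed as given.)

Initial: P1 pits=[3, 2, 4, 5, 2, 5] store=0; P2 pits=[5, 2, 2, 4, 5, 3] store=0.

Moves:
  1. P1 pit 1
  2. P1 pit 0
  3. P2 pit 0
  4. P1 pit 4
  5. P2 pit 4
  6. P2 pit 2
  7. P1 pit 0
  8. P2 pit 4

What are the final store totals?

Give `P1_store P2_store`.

Answer: 1 1

Derivation:
Move 1: P1 pit1 -> P1=[3,0,5,6,2,5](0) P2=[5,2,2,4,5,3](0)
Move 2: P1 pit0 -> P1=[0,1,6,7,2,5](0) P2=[5,2,2,4,5,3](0)
Move 3: P2 pit0 -> P1=[0,1,6,7,2,5](0) P2=[0,3,3,5,6,4](0)
Move 4: P1 pit4 -> P1=[0,1,6,7,0,6](1) P2=[0,3,3,5,6,4](0)
Move 5: P2 pit4 -> P1=[1,2,7,8,0,6](1) P2=[0,3,3,5,0,5](1)
Move 6: P2 pit2 -> P1=[1,2,7,8,0,6](1) P2=[0,3,0,6,1,6](1)
Move 7: P1 pit0 -> P1=[0,3,7,8,0,6](1) P2=[0,3,0,6,1,6](1)
Move 8: P2 pit4 -> P1=[0,3,7,8,0,6](1) P2=[0,3,0,6,0,7](1)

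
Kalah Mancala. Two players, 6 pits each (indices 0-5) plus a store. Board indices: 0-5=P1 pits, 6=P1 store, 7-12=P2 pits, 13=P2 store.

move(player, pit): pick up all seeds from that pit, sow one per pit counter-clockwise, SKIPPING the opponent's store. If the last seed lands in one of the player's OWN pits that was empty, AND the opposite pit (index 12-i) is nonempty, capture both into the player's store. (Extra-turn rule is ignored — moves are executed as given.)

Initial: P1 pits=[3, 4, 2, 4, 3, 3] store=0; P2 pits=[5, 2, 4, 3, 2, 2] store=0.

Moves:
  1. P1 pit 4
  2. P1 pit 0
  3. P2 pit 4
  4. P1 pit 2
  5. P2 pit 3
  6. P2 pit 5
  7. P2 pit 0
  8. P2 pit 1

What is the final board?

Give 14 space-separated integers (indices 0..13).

Answer: 1 6 1 6 1 5 1 0 0 6 2 3 1 4

Derivation:
Move 1: P1 pit4 -> P1=[3,4,2,4,0,4](1) P2=[6,2,4,3,2,2](0)
Move 2: P1 pit0 -> P1=[0,5,3,5,0,4](1) P2=[6,2,4,3,2,2](0)
Move 3: P2 pit4 -> P1=[0,5,3,5,0,4](1) P2=[6,2,4,3,0,3](1)
Move 4: P1 pit2 -> P1=[0,5,0,6,1,5](1) P2=[6,2,4,3,0,3](1)
Move 5: P2 pit3 -> P1=[0,5,0,6,1,5](1) P2=[6,2,4,0,1,4](2)
Move 6: P2 pit5 -> P1=[1,6,1,6,1,5](1) P2=[6,2,4,0,1,0](3)
Move 7: P2 pit0 -> P1=[1,6,1,6,1,5](1) P2=[0,3,5,1,2,1](4)
Move 8: P2 pit1 -> P1=[1,6,1,6,1,5](1) P2=[0,0,6,2,3,1](4)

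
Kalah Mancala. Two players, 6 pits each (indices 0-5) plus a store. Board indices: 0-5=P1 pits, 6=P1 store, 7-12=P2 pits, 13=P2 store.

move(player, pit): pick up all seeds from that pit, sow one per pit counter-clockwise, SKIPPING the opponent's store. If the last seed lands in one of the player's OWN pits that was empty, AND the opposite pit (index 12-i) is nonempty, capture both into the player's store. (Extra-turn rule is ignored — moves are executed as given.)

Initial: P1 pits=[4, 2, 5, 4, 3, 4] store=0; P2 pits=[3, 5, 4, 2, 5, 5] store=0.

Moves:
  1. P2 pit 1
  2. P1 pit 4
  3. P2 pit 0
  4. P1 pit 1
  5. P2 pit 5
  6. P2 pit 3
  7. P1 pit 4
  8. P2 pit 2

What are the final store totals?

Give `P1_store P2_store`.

Answer: 1 4

Derivation:
Move 1: P2 pit1 -> P1=[4,2,5,4,3,4](0) P2=[3,0,5,3,6,6](1)
Move 2: P1 pit4 -> P1=[4,2,5,4,0,5](1) P2=[4,0,5,3,6,6](1)
Move 3: P2 pit0 -> P1=[4,2,5,4,0,5](1) P2=[0,1,6,4,7,6](1)
Move 4: P1 pit1 -> P1=[4,0,6,5,0,5](1) P2=[0,1,6,4,7,6](1)
Move 5: P2 pit5 -> P1=[5,1,7,6,1,5](1) P2=[0,1,6,4,7,0](2)
Move 6: P2 pit3 -> P1=[6,1,7,6,1,5](1) P2=[0,1,6,0,8,1](3)
Move 7: P1 pit4 -> P1=[6,1,7,6,0,6](1) P2=[0,1,6,0,8,1](3)
Move 8: P2 pit2 -> P1=[7,2,7,6,0,6](1) P2=[0,1,0,1,9,2](4)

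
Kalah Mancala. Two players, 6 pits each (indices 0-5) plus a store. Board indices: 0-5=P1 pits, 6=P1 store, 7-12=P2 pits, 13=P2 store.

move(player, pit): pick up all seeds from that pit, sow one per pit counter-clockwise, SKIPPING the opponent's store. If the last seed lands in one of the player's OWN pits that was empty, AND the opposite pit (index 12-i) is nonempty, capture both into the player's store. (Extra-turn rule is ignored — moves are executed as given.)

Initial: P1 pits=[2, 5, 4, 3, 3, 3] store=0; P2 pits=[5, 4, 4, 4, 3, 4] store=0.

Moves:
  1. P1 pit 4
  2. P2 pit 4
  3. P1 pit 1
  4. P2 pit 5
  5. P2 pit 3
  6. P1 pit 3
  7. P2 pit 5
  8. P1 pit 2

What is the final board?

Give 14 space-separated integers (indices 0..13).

Move 1: P1 pit4 -> P1=[2,5,4,3,0,4](1) P2=[6,4,4,4,3,4](0)
Move 2: P2 pit4 -> P1=[3,5,4,3,0,4](1) P2=[6,4,4,4,0,5](1)
Move 3: P1 pit1 -> P1=[3,0,5,4,1,5](2) P2=[6,4,4,4,0,5](1)
Move 4: P2 pit5 -> P1=[4,1,6,5,1,5](2) P2=[6,4,4,4,0,0](2)
Move 5: P2 pit3 -> P1=[5,1,6,5,1,5](2) P2=[6,4,4,0,1,1](3)
Move 6: P1 pit3 -> P1=[5,1,6,0,2,6](3) P2=[7,5,4,0,1,1](3)
Move 7: P2 pit5 -> P1=[5,1,6,0,2,6](3) P2=[7,5,4,0,1,0](4)
Move 8: P1 pit2 -> P1=[5,1,0,1,3,7](4) P2=[8,6,4,0,1,0](4)

Answer: 5 1 0 1 3 7 4 8 6 4 0 1 0 4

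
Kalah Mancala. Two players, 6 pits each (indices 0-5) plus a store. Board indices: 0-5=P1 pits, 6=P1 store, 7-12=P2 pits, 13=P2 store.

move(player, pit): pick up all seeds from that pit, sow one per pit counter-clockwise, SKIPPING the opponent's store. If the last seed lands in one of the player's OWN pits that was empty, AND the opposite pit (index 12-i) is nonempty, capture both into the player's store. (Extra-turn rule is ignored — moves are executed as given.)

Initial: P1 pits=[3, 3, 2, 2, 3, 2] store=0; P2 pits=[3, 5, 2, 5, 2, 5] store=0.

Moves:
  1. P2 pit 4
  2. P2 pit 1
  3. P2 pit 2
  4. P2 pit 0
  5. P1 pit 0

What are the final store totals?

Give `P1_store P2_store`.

Move 1: P2 pit4 -> P1=[3,3,2,2,3,2](0) P2=[3,5,2,5,0,6](1)
Move 2: P2 pit1 -> P1=[3,3,2,2,3,2](0) P2=[3,0,3,6,1,7](2)
Move 3: P2 pit2 -> P1=[3,3,2,2,3,2](0) P2=[3,0,0,7,2,8](2)
Move 4: P2 pit0 -> P1=[3,3,2,2,3,2](0) P2=[0,1,1,8,2,8](2)
Move 5: P1 pit0 -> P1=[0,4,3,3,3,2](0) P2=[0,1,1,8,2,8](2)

Answer: 0 2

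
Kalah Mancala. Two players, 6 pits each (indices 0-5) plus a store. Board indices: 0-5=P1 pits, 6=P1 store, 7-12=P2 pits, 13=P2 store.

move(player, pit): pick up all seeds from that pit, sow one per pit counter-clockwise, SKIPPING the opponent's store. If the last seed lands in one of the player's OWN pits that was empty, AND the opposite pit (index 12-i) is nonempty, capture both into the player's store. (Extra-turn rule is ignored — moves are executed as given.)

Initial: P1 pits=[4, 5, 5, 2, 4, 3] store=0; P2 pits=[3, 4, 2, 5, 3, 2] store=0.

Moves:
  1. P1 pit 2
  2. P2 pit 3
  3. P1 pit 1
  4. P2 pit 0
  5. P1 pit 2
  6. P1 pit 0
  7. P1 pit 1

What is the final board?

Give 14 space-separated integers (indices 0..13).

Answer: 0 0 2 6 7 6 2 0 5 3 1 5 4 1

Derivation:
Move 1: P1 pit2 -> P1=[4,5,0,3,5,4](1) P2=[4,4,2,5,3,2](0)
Move 2: P2 pit3 -> P1=[5,6,0,3,5,4](1) P2=[4,4,2,0,4,3](1)
Move 3: P1 pit1 -> P1=[5,0,1,4,6,5](2) P2=[5,4,2,0,4,3](1)
Move 4: P2 pit0 -> P1=[5,0,1,4,6,5](2) P2=[0,5,3,1,5,4](1)
Move 5: P1 pit2 -> P1=[5,0,0,5,6,5](2) P2=[0,5,3,1,5,4](1)
Move 6: P1 pit0 -> P1=[0,1,1,6,7,6](2) P2=[0,5,3,1,5,4](1)
Move 7: P1 pit1 -> P1=[0,0,2,6,7,6](2) P2=[0,5,3,1,5,4](1)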